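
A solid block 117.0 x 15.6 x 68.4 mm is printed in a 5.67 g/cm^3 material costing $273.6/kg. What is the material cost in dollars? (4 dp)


V = 117.0 * 15.6 * 68.4 = 124843.68 mm^3 = 124.84368 cm^3
Mass = 124.84368 * 5.67 / 1000 = 0.70786367 kg
Cost = 0.70786367 * 273.6 = 193.6715 $


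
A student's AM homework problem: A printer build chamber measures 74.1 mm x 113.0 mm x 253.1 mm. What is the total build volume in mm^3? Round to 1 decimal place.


V = 74.1 * 113.0 * 253.1 = 2119282.2 mm^3


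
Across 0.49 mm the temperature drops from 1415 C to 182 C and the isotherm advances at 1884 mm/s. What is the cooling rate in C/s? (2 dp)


G = (1415-182)/0.49 = 2516.32653061 C/mm
CR = 2516.32653061 * 1884 = 4740759.18 C/s


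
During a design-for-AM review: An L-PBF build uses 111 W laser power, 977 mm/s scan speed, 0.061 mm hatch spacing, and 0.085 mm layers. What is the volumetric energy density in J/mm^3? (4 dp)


E = 111 / (977*0.061*0.085) = 21.9119 J/mm^3


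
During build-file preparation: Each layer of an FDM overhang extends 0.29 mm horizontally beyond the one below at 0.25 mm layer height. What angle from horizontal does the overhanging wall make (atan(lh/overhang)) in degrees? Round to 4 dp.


angle = atan(0.25/0.29) = 40.7636 degrees


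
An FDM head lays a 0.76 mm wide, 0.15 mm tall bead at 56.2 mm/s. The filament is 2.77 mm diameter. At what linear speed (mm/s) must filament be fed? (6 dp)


Q = 0.76 * 0.15 * 56.2 = 6.4068 mm^3/s
A_fil = pi*(2.77/2)^2 = 6.02628157 mm^2
v_feed = 6.4068 / 6.02628157 = 1.063143 mm/s


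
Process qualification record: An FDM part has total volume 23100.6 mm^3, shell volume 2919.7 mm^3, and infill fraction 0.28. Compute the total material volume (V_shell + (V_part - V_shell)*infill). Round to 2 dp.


V_infill = (23100.6 - 2919.7) * 0.28 = 5650.65
V_total = 2919.7 + 5650.65 = 8570.35 mm^3


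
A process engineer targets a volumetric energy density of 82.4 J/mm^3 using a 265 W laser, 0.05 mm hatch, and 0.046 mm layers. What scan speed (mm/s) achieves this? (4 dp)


v = 265 / (82.4*0.05*0.046) = 1398.2693 mm/s


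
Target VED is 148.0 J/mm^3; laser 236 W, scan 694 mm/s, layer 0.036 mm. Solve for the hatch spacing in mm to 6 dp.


h = 236 / (148.0*694*0.036) = 0.063825 mm


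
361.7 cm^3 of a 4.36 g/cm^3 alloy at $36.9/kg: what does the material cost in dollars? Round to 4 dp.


Mass = 361.7*4.36/1000 = 1.577012 kg
Cost = 1.577012 * 36.9 = 58.1917 $


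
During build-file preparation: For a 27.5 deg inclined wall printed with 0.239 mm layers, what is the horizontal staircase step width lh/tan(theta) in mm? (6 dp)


step = 0.239 / tan(27.5) = 0.459115 mm


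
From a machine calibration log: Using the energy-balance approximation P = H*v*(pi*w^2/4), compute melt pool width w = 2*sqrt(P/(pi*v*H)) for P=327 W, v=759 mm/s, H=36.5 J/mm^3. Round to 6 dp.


w = 2*sqrt(327/(pi*759*36.5)) = 0.122592 mm


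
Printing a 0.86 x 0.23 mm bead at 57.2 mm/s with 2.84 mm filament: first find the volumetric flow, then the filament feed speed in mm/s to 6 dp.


Q = 0.86 * 0.23 * 57.2 = 11.31416 mm^3/s
A_fil = pi*(2.84/2)^2 = 6.33470743 mm^2
v_feed = 11.31416 / 6.33470743 = 1.786059 mm/s


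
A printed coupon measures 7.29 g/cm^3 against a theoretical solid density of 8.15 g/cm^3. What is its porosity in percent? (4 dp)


Porosity = (1-7.29/8.15)*100 = 10.5521 %


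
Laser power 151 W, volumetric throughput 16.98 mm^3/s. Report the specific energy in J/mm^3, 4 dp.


SE = 151 / 16.98 = 8.8928 J/mm^3


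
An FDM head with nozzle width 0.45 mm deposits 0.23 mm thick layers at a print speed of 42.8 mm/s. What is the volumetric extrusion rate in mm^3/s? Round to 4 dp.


Rate = 0.45 * 0.23 * 42.8 = 4.4298 mm^3/s


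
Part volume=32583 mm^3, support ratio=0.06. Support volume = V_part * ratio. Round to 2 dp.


V_support = 32583 * 0.06 = 1954.98 mm^3


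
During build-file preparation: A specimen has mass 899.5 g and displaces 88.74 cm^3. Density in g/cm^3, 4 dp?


rho = 899.5 / 88.74 = 10.1364 g/cm^3


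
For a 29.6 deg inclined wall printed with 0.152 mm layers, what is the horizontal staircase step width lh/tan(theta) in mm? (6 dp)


step = 0.152 / tan(29.6) = 0.267568 mm


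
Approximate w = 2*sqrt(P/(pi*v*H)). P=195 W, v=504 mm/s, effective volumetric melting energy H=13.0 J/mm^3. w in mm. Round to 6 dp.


w = 2*sqrt(195/(pi*504*13.0)) = 0.194664 mm


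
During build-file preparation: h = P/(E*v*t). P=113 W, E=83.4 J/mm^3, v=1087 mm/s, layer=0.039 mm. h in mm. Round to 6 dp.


h = 113 / (83.4*1087*0.039) = 0.031961 mm


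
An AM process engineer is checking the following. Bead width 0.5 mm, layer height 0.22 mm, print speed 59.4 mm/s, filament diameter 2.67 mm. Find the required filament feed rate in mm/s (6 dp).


Q = 0.5 * 0.22 * 59.4 = 6.534 mm^3/s
A_fil = pi*(2.67/2)^2 = 5.59902497 mm^2
v_feed = 6.534 / 5.59902497 = 1.166989 mm/s


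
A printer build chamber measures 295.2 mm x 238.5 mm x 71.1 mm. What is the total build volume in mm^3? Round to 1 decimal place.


V = 295.2 * 238.5 * 71.1 = 5005809.7 mm^3


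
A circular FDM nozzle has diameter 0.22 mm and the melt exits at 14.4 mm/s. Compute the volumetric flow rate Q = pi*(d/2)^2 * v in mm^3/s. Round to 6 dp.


A = pi*(0.22/2)^2 = 0.03801327 mm^2
Q = 0.03801327 * 14.4 = 0.547391 mm^3/s


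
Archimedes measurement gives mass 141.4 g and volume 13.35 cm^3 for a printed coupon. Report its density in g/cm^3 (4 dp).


rho = 141.4 / 13.35 = 10.5918 g/cm^3


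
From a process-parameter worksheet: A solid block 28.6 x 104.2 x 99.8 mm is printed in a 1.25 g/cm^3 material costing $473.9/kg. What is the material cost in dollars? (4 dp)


V = 28.6 * 104.2 * 99.8 = 297415.976 mm^3 = 297.415976 cm^3
Mass = 297.415976 * 1.25 / 1000 = 0.37176997 kg
Cost = 0.37176997 * 473.9 = 176.1818 $


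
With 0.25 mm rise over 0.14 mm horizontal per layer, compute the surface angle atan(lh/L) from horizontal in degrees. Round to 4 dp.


angle = atan(0.25/0.14) = 60.7512 degrees


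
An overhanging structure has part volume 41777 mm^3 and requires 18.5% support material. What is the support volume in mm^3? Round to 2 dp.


V_support = 41777 * 0.185 = 7728.75 mm^3


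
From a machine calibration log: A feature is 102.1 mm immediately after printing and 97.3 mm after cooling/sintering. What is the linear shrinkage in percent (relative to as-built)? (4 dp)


Shrinkage = ((102.1-97.3)/102.1)*100 = 4.7013 %


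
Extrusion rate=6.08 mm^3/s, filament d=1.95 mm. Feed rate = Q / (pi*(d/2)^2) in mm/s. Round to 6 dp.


A = pi*(1.95/2)^2 = 2.986477
v = 6.08 / 2.986477 = 2.035844 mm/s


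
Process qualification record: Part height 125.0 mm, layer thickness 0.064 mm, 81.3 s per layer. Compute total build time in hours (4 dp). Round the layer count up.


Layers = ceil(125.0/0.064) = 1954
t = 1954 * 81.3 / 3600 = 44.1278 hrs


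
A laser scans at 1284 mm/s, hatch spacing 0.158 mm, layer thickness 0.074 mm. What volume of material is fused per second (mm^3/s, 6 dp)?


Rate = 1284 * 0.158 * 0.074 = 15.012528 mm^3/s


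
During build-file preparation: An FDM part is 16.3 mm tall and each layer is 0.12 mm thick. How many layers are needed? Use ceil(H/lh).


Layers = ceil(16.3/0.12) = 136


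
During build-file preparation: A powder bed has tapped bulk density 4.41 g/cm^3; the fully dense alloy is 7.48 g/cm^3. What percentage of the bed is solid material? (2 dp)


Packing = (4.41/7.48)*100 = 58.96 %


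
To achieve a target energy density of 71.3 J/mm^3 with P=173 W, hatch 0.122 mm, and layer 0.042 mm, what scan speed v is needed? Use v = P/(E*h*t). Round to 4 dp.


v = 173 / (71.3*0.122*0.042) = 473.5299 mm/s


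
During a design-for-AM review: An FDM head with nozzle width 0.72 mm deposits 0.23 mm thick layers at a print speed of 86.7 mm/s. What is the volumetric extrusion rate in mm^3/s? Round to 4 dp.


Rate = 0.72 * 0.23 * 86.7 = 14.3575 mm^3/s


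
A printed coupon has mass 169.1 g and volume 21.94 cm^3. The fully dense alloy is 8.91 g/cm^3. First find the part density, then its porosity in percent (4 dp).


rho_part = 169.1 / 21.94 = 7.70738377 g/cm^3
Porosity = (1 - 7.70738377/8.91)*100 = 13.4974 %


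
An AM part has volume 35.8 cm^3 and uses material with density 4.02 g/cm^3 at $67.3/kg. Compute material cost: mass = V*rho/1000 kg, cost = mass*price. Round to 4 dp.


Mass = 35.8*4.02/1000 = 0.143916 kg
Cost = 0.143916 * 67.3 = 9.6855 $


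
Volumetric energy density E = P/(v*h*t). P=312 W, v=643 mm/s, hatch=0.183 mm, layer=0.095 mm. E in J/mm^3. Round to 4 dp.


E = 312 / (643*0.183*0.095) = 27.9106 J/mm^3


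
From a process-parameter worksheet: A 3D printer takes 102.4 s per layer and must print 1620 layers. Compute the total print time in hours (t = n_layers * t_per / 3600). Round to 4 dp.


t = 1620 * 102.4 / 3600 = 46.08 hrs


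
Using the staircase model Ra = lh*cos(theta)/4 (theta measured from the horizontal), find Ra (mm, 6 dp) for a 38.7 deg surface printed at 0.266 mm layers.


Ra = 0.266 * cos(38.7) / 4 = 0.051899 mm


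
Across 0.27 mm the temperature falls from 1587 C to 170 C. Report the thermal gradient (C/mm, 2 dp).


G = (1587-170)/0.27 = 5248.15 C/mm


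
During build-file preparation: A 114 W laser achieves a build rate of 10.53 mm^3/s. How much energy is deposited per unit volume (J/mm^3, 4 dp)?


SE = 114 / 10.53 = 10.8262 J/mm^3


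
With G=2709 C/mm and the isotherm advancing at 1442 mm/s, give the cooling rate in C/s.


CR = 2709 * 1442 = 3906378 C/s


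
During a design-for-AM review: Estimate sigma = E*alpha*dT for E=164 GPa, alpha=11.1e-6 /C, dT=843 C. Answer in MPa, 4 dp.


sigma = 164*1000 * 11.1e-6 * 843 = 1534.5972 MPa


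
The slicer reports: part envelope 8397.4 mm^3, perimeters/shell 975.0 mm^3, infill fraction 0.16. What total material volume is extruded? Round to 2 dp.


V_infill = (8397.4 - 975.0) * 0.16 = 1187.58
V_total = 975.0 + 1187.58 = 2162.58 mm^3


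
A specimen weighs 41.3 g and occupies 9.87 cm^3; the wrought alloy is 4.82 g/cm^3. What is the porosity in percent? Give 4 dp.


rho_part = 41.3 / 9.87 = 4.18439716 g/cm^3
Porosity = (1 - 4.18439716/4.82)*100 = 13.1868 %


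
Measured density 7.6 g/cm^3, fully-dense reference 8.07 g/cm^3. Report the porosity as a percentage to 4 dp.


Porosity = (1-7.6/8.07)*100 = 5.824 %


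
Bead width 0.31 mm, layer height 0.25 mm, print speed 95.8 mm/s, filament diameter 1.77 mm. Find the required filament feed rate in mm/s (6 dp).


Q = 0.31 * 0.25 * 95.8 = 7.4245 mm^3/s
A_fil = pi*(1.77/2)^2 = 2.46057391 mm^2
v_feed = 7.4245 / 2.46057391 = 3.017385 mm/s


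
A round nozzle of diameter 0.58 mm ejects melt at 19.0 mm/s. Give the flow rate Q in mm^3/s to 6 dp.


A = pi*(0.58/2)^2 = 0.26420794 mm^2
Q = 0.26420794 * 19.0 = 5.019951 mm^3/s


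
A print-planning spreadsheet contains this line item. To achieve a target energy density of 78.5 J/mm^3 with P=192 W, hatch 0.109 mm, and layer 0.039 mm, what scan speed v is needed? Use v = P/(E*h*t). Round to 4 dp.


v = 192 / (78.5*0.109*0.039) = 575.3611 mm/s


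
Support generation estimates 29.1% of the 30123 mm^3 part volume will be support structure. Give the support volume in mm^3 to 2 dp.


V_support = 30123 * 0.291 = 8765.79 mm^3


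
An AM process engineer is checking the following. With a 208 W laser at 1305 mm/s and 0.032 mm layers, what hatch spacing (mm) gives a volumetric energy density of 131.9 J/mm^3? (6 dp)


h = 208 / (131.9*1305*0.032) = 0.037762 mm


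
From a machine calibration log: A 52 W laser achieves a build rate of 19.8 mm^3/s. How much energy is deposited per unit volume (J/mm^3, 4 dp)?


SE = 52 / 19.8 = 2.6263 J/mm^3


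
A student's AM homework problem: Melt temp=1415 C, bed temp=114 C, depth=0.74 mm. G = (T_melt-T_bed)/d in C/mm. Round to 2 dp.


G = (1415-114)/0.74 = 1758.11 C/mm


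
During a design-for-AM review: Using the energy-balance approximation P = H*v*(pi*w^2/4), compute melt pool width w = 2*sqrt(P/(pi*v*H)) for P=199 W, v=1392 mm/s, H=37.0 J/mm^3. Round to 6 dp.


w = 2*sqrt(199/(pi*1392*37.0)) = 0.070139 mm


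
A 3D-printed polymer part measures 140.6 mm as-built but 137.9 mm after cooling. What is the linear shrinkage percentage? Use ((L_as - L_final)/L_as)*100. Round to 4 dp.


Shrinkage = ((140.6-137.9)/140.6)*100 = 1.9203 %


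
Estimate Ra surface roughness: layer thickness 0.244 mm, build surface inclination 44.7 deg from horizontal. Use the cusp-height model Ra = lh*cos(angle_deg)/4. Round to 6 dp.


Ra = 0.244 * cos(44.7) / 4 = 0.043359 mm


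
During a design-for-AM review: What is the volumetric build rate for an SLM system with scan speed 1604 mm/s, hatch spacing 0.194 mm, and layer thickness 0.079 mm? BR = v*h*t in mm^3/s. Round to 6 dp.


Rate = 1604 * 0.194 * 0.079 = 24.582904 mm^3/s


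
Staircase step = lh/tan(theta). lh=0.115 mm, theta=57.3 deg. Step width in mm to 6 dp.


step = 0.115 / tan(57.3) = 0.073829 mm


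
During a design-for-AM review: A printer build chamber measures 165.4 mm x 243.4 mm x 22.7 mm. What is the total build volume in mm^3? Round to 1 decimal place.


V = 165.4 * 243.4 * 22.7 = 913864.8 mm^3


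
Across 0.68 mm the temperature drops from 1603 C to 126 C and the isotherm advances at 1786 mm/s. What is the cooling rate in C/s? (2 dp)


G = (1603-126)/0.68 = 2172.05882353 C/mm
CR = 2172.05882353 * 1786 = 3879297.06 C/s


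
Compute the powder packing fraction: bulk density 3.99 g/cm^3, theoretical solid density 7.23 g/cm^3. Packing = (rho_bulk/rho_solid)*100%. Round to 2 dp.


Packing = (3.99/7.23)*100 = 55.19 %


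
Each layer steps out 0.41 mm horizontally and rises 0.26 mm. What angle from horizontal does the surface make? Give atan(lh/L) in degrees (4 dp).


angle = atan(0.26/0.41) = 32.3807 degrees


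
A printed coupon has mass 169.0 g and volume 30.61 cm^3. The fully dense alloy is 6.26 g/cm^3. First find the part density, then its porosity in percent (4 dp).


rho_part = 169.0 / 30.61 = 5.52107155 g/cm^3
Porosity = (1 - 5.52107155/6.26)*100 = 11.804 %


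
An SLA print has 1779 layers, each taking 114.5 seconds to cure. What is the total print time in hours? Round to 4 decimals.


t = 1779 * 114.5 / 3600 = 56.5821 hrs


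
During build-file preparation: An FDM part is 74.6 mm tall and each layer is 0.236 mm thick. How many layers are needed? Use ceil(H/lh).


Layers = ceil(74.6/0.236) = 317


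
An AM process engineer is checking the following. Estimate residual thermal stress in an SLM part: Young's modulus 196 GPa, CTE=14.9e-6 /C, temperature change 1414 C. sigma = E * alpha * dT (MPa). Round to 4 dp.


sigma = 196*1000 * 14.9e-6 * 1414 = 4129.4456 MPa


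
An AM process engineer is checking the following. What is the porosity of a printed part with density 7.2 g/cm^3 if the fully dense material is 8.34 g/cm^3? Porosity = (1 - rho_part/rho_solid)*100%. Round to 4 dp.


Porosity = (1-7.2/8.34)*100 = 13.6691 %


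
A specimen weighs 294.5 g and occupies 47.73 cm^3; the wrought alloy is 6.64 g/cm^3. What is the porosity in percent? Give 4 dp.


rho_part = 294.5 / 47.73 = 6.17012361 g/cm^3
Porosity = (1 - 6.17012361/6.64)*100 = 7.0765 %


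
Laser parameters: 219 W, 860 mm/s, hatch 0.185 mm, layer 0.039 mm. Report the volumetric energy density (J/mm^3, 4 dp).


E = 219 / (860*0.185*0.039) = 35.2947 J/mm^3


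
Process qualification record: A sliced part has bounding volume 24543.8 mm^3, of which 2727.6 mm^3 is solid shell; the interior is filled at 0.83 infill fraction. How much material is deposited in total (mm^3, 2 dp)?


V_infill = (24543.8 - 2727.6) * 0.83 = 18107.45
V_total = 2727.6 + 18107.45 = 20835.05 mm^3


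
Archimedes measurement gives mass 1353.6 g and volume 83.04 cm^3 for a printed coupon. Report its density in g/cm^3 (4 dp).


rho = 1353.6 / 83.04 = 16.3006 g/cm^3


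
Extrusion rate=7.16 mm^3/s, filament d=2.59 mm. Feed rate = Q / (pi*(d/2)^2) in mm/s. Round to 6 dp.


A = pi*(2.59/2)^2 = 5.268529
v = 7.16 / 5.268529 = 1.359013 mm/s


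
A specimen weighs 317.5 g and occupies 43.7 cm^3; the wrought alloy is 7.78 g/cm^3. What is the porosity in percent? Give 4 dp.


rho_part = 317.5 / 43.7 = 7.26544622 g/cm^3
Porosity = (1 - 7.26544622/7.78)*100 = 6.6138 %


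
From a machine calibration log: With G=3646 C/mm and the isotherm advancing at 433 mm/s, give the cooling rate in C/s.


CR = 3646 * 433 = 1578718 C/s


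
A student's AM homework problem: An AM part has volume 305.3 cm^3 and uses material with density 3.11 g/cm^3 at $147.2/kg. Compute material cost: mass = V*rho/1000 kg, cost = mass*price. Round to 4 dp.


Mass = 305.3*3.11/1000 = 0.949483 kg
Cost = 0.949483 * 147.2 = 139.7639 $


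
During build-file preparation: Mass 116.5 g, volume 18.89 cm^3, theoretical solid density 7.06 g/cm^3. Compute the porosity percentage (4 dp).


rho_part = 116.5 / 18.89 = 6.16728428 g/cm^3
Porosity = (1 - 6.16728428/7.06)*100 = 12.6447 %


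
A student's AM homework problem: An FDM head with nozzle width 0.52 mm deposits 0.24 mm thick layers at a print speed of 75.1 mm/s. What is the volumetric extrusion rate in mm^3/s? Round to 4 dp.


Rate = 0.52 * 0.24 * 75.1 = 9.3725 mm^3/s


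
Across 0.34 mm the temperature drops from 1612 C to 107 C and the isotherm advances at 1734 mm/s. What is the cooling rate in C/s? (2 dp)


G = (1612-107)/0.34 = 4426.47058824 C/mm
CR = 4426.47058824 * 1734 = 7675500.0 C/s


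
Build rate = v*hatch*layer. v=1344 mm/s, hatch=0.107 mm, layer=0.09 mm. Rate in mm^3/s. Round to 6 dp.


Rate = 1344 * 0.107 * 0.09 = 12.94272 mm^3/s


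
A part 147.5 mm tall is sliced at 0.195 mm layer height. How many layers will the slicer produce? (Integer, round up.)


Layers = ceil(147.5/0.195) = 757


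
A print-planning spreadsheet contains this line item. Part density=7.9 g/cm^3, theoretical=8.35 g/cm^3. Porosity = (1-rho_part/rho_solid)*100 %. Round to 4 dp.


Porosity = (1-7.9/8.35)*100 = 5.3892 %


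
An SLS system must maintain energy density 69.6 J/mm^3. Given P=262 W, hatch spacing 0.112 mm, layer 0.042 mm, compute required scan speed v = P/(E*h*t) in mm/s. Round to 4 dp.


v = 262 / (69.6*0.112*0.042) = 800.2483 mm/s


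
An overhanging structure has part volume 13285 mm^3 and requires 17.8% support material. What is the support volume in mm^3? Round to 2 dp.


V_support = 13285 * 0.178 = 2364.73 mm^3


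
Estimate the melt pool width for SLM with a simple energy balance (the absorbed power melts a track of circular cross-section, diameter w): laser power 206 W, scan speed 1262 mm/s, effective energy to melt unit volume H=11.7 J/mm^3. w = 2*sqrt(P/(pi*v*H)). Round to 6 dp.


w = 2*sqrt(206/(pi*1262*11.7)) = 0.13328 mm


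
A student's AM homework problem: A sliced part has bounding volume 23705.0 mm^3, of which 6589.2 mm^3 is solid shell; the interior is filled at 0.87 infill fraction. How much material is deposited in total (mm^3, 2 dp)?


V_infill = (23705.0 - 6589.2) * 0.87 = 14890.75
V_total = 6589.2 + 14890.75 = 21479.95 mm^3


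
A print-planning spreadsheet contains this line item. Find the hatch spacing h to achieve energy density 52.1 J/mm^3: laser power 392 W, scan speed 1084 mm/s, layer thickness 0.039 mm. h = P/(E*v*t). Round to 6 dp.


h = 392 / (52.1*1084*0.039) = 0.177973 mm


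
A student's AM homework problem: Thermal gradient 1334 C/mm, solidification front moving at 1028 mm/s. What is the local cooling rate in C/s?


CR = 1334 * 1028 = 1371352 C/s


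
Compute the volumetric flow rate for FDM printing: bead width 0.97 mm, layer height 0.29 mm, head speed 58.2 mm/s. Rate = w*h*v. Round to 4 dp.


Rate = 0.97 * 0.29 * 58.2 = 16.3717 mm^3/s


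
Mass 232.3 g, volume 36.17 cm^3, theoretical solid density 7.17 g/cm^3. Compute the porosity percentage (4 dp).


rho_part = 232.3 / 36.17 = 6.42244954 g/cm^3
Porosity = (1 - 6.42244954/7.17)*100 = 10.4261 %


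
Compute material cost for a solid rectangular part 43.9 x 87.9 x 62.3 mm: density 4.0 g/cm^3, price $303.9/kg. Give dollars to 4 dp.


V = 43.9 * 87.9 * 62.3 = 240403.863 mm^3 = 240.403863 cm^3
Mass = 240.403863 * 4.0 / 1000 = 0.96161545 kg
Cost = 0.96161545 * 303.9 = 292.2349 $


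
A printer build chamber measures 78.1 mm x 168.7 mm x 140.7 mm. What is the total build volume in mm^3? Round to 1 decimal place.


V = 78.1 * 168.7 * 140.7 = 1853788.6 mm^3


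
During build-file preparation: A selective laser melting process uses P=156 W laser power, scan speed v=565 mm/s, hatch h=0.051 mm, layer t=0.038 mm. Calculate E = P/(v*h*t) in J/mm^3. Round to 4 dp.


E = 156 / (565*0.051*0.038) = 142.4697 J/mm^3


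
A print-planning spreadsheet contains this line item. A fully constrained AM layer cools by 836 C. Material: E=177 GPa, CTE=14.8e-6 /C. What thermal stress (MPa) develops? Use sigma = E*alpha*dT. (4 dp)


sigma = 177*1000 * 14.8e-6 * 836 = 2189.9856 MPa


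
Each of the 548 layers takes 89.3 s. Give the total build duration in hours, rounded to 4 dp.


t = 548 * 89.3 / 3600 = 13.5934 hrs


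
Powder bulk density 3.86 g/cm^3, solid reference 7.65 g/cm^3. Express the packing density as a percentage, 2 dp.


Packing = (3.86/7.65)*100 = 50.46 %


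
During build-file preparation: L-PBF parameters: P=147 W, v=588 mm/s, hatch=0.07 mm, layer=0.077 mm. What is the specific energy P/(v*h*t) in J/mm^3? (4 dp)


Build rate = 588 * 0.07 * 0.077 = 3.16932 mm^3/s
SE = 147 / 3.16932 = 46.3822 J/mm^3


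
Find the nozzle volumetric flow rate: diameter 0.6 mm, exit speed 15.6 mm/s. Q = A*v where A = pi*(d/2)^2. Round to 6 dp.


A = pi*(0.6/2)^2 = 0.28274334 mm^2
Q = 0.28274334 * 15.6 = 4.410796 mm^3/s


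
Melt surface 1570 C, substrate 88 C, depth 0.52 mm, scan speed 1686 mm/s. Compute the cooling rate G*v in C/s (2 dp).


G = (1570-88)/0.52 = 2850.0 C/mm
CR = 2850.0 * 1686 = 4805100.0 C/s


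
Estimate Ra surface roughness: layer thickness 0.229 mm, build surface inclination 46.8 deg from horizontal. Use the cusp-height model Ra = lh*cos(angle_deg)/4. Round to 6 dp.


Ra = 0.229 * cos(46.8) / 4 = 0.03919 mm


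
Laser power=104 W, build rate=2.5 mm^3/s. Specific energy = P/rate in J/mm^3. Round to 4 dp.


SE = 104 / 2.5 = 41.6 J/mm^3


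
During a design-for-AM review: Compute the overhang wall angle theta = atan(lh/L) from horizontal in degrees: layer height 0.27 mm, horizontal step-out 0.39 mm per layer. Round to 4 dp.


angle = atan(0.27/0.39) = 34.6952 degrees


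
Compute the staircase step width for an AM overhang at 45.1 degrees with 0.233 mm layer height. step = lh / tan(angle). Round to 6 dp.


step = 0.233 / tan(45.1) = 0.232188 mm


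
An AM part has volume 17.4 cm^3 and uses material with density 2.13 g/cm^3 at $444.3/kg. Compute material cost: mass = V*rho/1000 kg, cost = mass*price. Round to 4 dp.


Mass = 17.4*2.13/1000 = 0.037062 kg
Cost = 0.037062 * 444.3 = 16.4666 $


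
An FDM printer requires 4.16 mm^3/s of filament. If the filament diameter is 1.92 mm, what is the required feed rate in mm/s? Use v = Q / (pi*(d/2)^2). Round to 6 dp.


A = pi*(1.92/2)^2 = 2.895292
v = 4.16 / 2.895292 = 1.436815 mm/s


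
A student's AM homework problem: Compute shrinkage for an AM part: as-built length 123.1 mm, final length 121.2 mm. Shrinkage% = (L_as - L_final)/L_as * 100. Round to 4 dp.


Shrinkage = ((123.1-121.2)/123.1)*100 = 1.5435 %


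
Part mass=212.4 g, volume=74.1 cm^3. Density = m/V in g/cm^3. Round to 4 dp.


rho = 212.4 / 74.1 = 2.8664 g/cm^3


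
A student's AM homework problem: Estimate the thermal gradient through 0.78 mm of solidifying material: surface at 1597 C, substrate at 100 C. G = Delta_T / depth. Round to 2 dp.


G = (1597-100)/0.78 = 1919.23 C/mm


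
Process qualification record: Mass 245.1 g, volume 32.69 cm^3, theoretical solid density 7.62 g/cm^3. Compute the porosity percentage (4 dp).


rho_part = 245.1 / 32.69 = 7.49770572 g/cm^3
Porosity = (1 - 7.49770572/7.62)*100 = 1.6049 %


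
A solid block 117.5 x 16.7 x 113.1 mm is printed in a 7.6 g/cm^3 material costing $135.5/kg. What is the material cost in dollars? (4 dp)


V = 117.5 * 16.7 * 113.1 = 221930.475 mm^3 = 221.930475 cm^3
Mass = 221.930475 * 7.6 / 1000 = 1.68667161 kg
Cost = 1.68667161 * 135.5 = 228.544 $


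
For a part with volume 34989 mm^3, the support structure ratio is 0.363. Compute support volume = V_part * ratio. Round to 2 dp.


V_support = 34989 * 0.363 = 12701.01 mm^3


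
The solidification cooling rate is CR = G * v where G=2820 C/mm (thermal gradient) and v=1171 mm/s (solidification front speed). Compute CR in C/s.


CR = 2820 * 1171 = 3302220 C/s


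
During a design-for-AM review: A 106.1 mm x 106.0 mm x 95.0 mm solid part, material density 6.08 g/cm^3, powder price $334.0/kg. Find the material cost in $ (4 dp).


V = 106.1 * 106.0 * 95.0 = 1068427.0 mm^3 = 1068.427 cm^3
Mass = 1068.427 * 6.08 / 1000 = 6.49603616 kg
Cost = 6.49603616 * 334.0 = 2169.6761 $


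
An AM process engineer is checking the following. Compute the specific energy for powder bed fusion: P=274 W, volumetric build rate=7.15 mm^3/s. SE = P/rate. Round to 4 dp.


SE = 274 / 7.15 = 38.3217 J/mm^3


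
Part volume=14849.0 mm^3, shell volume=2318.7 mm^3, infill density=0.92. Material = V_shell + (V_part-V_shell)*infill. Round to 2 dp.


V_infill = (14849.0 - 2318.7) * 0.92 = 11527.88
V_total = 2318.7 + 11527.88 = 13846.58 mm^3


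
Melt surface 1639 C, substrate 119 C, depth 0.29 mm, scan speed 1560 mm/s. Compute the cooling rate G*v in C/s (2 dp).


G = (1639-119)/0.29 = 5241.37931034 C/mm
CR = 5241.37931034 * 1560 = 8176551.72 C/s


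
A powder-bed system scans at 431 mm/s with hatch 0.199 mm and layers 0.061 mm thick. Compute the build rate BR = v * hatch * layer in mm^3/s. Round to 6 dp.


Rate = 431 * 0.199 * 0.061 = 5.231909 mm^3/s


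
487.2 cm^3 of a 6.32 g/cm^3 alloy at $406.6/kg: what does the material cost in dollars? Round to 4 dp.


Mass = 487.2*6.32/1000 = 3.079104 kg
Cost = 3.079104 * 406.6 = 1251.9637 $


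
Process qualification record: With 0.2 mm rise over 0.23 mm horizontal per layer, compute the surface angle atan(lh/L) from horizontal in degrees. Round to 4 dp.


angle = atan(0.2/0.23) = 41.0091 degrees


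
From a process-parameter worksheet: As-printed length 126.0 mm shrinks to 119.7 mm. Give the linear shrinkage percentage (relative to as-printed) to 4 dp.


Shrinkage = ((126.0-119.7)/126.0)*100 = 5.0 %


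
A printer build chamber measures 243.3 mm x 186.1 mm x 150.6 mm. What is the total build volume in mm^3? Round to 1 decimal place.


V = 243.3 * 186.1 * 150.6 = 6818886.4 mm^3


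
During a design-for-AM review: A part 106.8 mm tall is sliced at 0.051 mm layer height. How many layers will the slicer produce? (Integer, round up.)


Layers = ceil(106.8/0.051) = 2095


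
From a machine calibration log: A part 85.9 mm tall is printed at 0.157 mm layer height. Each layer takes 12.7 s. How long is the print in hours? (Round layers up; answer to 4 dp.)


Layers = ceil(85.9/0.157) = 548
t = 548 * 12.7 / 3600 = 1.9332 hrs


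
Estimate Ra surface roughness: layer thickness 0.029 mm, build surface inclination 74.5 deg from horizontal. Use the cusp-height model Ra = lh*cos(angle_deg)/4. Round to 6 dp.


Ra = 0.029 * cos(74.5) / 4 = 0.001937 mm


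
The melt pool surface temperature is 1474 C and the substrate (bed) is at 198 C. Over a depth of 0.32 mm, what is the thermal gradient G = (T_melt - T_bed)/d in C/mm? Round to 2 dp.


G = (1474-198)/0.32 = 3987.5 C/mm


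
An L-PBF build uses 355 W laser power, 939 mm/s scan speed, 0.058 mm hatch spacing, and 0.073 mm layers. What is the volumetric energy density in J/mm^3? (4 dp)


E = 355 / (939*0.058*0.073) = 89.2919 J/mm^3


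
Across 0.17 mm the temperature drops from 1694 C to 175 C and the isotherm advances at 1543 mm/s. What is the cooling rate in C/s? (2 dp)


G = (1694-175)/0.17 = 8935.29411765 C/mm
CR = 8935.29411765 * 1543 = 13787158.82 C/s


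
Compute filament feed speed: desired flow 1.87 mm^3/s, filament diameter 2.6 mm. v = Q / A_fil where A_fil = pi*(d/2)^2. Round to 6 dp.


A = pi*(2.6/2)^2 = 5.309292
v = 1.87 / 5.309292 = 0.352213 mm/s


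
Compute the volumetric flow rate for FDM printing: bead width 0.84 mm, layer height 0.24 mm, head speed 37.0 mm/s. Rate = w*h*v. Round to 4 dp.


Rate = 0.84 * 0.24 * 37.0 = 7.4592 mm^3/s


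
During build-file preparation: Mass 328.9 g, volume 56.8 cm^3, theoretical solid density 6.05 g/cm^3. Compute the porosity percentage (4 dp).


rho_part = 328.9 / 56.8 = 5.79049296 g/cm^3
Porosity = (1 - 5.79049296/6.05)*100 = 4.2894 %


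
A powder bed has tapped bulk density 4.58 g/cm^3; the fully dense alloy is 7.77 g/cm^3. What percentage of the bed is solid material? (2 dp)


Packing = (4.58/7.77)*100 = 58.94 %


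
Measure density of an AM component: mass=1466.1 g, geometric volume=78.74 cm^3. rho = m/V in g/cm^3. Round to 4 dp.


rho = 1466.1 / 78.74 = 18.6195 g/cm^3


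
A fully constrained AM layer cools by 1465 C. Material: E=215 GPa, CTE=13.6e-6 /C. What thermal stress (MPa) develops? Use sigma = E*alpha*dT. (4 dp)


sigma = 215*1000 * 13.6e-6 * 1465 = 4283.66 MPa


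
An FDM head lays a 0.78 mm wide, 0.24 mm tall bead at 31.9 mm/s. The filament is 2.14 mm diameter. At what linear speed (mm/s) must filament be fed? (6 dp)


Q = 0.78 * 0.24 * 31.9 = 5.97168 mm^3/s
A_fil = pi*(2.14/2)^2 = 3.59680943 mm^2
v_feed = 5.97168 / 3.59680943 = 1.660271 mm/s


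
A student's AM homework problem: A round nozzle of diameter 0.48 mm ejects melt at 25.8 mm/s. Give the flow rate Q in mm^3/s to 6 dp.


A = pi*(0.48/2)^2 = 0.18095574 mm^2
Q = 0.18095574 * 25.8 = 4.668658 mm^3/s


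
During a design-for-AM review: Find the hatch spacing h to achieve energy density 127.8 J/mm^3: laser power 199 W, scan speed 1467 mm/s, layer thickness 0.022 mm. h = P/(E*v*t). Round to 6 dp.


h = 199 / (127.8*1467*0.022) = 0.048247 mm


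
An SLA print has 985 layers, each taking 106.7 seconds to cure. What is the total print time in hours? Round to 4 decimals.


t = 985 * 106.7 / 3600 = 29.1943 hrs


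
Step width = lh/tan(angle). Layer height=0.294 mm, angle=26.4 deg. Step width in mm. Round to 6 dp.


step = 0.294 / tan(26.4) = 0.592259 mm


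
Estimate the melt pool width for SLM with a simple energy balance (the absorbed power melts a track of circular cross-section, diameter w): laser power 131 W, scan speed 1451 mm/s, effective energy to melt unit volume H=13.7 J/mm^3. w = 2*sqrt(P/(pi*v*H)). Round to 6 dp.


w = 2*sqrt(131/(pi*1451*13.7)) = 0.0916 mm


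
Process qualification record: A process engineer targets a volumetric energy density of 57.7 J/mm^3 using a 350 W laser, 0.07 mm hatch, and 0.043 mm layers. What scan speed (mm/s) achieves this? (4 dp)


v = 350 / (57.7*0.07*0.043) = 2015.2352 mm/s


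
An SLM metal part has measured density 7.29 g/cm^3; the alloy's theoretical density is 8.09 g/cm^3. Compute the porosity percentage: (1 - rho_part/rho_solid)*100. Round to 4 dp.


Porosity = (1-7.29/8.09)*100 = 9.8888 %


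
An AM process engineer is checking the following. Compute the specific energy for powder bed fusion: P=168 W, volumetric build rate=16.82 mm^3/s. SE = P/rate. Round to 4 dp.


SE = 168 / 16.82 = 9.9881 J/mm^3


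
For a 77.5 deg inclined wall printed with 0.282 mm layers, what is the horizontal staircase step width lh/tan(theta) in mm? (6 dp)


step = 0.282 / tan(77.5) = 0.062518 mm


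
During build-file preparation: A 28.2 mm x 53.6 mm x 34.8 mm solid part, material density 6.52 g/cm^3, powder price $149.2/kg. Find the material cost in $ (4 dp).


V = 28.2 * 53.6 * 34.8 = 52600.896 mm^3 = 52.600896 cm^3
Mass = 52.600896 * 6.52 / 1000 = 0.34295784 kg
Cost = 0.34295784 * 149.2 = 51.1693 $


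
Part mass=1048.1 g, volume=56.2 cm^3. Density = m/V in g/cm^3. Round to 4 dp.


rho = 1048.1 / 56.2 = 18.6495 g/cm^3


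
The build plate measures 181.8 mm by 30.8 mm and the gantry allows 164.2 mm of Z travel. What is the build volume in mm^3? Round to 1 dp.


V = 181.8 * 30.8 * 164.2 = 919428.0 mm^3


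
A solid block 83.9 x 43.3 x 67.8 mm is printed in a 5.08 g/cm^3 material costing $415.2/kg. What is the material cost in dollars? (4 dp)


V = 83.9 * 43.3 * 67.8 = 246308.586 mm^3 = 246.308586 cm^3
Mass = 246.308586 * 5.08 / 1000 = 1.25124762 kg
Cost = 1.25124762 * 415.2 = 519.518 $


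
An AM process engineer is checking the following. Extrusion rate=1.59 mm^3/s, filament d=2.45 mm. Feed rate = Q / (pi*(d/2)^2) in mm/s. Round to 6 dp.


A = pi*(2.45/2)^2 = 4.714352
v = 1.59 / 4.714352 = 0.337268 mm/s


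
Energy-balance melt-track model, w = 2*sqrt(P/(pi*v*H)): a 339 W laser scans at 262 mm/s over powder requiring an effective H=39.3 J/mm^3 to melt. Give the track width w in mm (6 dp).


w = 2*sqrt(339/(pi*262*39.3)) = 0.204742 mm


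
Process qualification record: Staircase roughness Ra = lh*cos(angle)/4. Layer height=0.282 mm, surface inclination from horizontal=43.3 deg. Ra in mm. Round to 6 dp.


Ra = 0.282 * cos(43.3) / 4 = 0.051308 mm


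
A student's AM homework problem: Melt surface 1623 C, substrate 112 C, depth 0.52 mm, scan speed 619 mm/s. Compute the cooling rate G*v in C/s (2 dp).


G = (1623-112)/0.52 = 2905.76923077 C/mm
CR = 2905.76923077 * 619 = 1798671.15 C/s


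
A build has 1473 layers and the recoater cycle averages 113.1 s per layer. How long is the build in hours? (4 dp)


t = 1473 * 113.1 / 3600 = 46.2768 hrs


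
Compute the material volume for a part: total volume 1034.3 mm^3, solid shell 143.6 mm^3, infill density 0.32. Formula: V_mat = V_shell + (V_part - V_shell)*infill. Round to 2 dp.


V_infill = (1034.3 - 143.6) * 0.32 = 285.02
V_total = 143.6 + 285.02 = 428.62 mm^3


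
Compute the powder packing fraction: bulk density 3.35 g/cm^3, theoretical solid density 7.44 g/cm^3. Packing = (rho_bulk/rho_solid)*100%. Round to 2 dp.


Packing = (3.35/7.44)*100 = 45.03 %


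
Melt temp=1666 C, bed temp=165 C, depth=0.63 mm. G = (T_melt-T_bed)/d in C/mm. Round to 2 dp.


G = (1666-165)/0.63 = 2382.54 C/mm


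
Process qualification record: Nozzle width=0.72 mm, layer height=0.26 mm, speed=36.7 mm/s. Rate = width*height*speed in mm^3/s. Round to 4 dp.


Rate = 0.72 * 0.26 * 36.7 = 6.8702 mm^3/s


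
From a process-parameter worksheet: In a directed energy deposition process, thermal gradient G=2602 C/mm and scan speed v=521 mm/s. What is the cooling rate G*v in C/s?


CR = 2602 * 521 = 1355642 C/s


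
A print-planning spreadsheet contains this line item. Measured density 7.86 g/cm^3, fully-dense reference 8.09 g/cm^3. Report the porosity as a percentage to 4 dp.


Porosity = (1-7.86/8.09)*100 = 2.843 %


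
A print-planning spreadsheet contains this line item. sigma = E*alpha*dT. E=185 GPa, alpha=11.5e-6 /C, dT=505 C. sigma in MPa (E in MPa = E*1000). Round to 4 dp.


sigma = 185*1000 * 11.5e-6 * 505 = 1074.3875 MPa


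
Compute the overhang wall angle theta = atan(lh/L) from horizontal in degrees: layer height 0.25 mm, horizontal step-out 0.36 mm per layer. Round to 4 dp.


angle = atan(0.25/0.36) = 34.7778 degrees


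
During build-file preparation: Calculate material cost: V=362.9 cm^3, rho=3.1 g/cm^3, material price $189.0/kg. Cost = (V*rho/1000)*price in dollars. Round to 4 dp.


Mass = 362.9*3.1/1000 = 1.12499 kg
Cost = 1.12499 * 189.0 = 212.6231 $


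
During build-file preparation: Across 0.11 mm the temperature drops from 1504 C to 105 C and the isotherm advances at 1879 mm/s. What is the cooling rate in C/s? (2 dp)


G = (1504-105)/0.11 = 12718.18181818 C/mm
CR = 12718.18181818 * 1879 = 23897463.64 C/s


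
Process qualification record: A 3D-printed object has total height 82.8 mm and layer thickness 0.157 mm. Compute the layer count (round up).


Layers = ceil(82.8/0.157) = 528


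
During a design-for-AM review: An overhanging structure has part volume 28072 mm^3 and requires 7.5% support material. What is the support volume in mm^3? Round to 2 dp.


V_support = 28072 * 0.075 = 2105.4 mm^3


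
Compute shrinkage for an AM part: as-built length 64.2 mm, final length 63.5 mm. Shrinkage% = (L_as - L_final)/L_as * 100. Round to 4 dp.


Shrinkage = ((64.2-63.5)/64.2)*100 = 1.0903 %


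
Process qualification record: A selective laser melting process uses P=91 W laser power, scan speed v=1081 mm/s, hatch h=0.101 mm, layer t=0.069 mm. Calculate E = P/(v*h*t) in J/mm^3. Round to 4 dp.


E = 91 / (1081*0.101*0.069) = 12.0794 J/mm^3


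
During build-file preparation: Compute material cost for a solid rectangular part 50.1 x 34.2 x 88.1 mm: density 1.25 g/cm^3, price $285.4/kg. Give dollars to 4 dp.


V = 50.1 * 34.2 * 88.1 = 150952.302 mm^3 = 150.952302 cm^3
Mass = 150.952302 * 1.25 / 1000 = 0.18869038 kg
Cost = 0.18869038 * 285.4 = 53.8522 $


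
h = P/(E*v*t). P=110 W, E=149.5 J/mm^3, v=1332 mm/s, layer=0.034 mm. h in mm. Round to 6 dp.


h = 110 / (149.5*1332*0.034) = 0.016247 mm


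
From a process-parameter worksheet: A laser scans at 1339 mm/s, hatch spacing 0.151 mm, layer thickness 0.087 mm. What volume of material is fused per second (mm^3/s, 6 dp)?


Rate = 1339 * 0.151 * 0.087 = 17.590443 mm^3/s


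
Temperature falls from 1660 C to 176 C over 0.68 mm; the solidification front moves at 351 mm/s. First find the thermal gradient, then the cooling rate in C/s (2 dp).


G = (1660-176)/0.68 = 2182.35294118 C/mm
CR = 2182.35294118 * 351 = 766005.88 C/s


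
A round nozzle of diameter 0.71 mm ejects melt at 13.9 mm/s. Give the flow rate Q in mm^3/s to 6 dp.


A = pi*(0.71/2)^2 = 0.39591921 mm^2
Q = 0.39591921 * 13.9 = 5.503277 mm^3/s


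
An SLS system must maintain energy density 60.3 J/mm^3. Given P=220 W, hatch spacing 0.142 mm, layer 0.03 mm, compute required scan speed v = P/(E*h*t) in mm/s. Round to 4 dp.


v = 220 / (60.3*0.142*0.03) = 856.4377 mm/s


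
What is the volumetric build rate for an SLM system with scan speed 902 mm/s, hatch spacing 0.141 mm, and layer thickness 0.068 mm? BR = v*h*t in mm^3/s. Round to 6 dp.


Rate = 902 * 0.141 * 0.068 = 8.648376 mm^3/s


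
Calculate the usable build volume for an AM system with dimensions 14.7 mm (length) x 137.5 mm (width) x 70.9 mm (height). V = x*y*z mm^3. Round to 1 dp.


V = 14.7 * 137.5 * 70.9 = 143306.6 mm^3


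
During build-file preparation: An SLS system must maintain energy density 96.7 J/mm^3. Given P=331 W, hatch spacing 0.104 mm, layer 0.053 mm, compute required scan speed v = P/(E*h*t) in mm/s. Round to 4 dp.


v = 331 / (96.7*0.104*0.053) = 621.001 mm/s


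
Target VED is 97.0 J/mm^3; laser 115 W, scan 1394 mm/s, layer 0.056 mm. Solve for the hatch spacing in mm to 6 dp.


h = 115 / (97.0*1394*0.056) = 0.015187 mm


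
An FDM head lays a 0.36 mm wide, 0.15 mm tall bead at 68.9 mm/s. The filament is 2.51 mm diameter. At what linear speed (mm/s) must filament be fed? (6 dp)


Q = 0.36 * 0.15 * 68.9 = 3.7206 mm^3/s
A_fil = pi*(2.51/2)^2 = 4.94808697 mm^2
v_feed = 3.7206 / 4.94808697 = 0.751927 mm/s


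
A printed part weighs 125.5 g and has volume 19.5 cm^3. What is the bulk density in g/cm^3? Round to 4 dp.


rho = 125.5 / 19.5 = 6.4359 g/cm^3


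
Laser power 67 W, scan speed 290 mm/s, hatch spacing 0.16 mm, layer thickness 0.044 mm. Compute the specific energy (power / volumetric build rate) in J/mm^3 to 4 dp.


Build rate = 290 * 0.16 * 0.044 = 2.0416 mm^3/s
SE = 67 / 2.0416 = 32.8174 J/mm^3
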